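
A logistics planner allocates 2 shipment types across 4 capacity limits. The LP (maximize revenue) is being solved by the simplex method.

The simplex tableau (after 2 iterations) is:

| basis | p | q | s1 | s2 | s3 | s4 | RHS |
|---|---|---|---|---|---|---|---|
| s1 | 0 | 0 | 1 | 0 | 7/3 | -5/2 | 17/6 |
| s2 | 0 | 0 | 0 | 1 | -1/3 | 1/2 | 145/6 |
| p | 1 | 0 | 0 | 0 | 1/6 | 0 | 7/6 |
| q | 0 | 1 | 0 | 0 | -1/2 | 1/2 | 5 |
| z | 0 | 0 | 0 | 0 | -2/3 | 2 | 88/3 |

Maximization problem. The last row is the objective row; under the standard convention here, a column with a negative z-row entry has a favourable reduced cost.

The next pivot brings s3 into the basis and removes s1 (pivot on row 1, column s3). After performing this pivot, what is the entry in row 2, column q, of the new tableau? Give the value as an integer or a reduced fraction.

0

Pivot element is row 1, column s3: 7/3.
Normalize row 1: new (row 1, q) = 0/(7/3) = 0.
row 2 ← row 2 − (-1/3)·(new row 1): 0 − (-1/3)·0 = 0.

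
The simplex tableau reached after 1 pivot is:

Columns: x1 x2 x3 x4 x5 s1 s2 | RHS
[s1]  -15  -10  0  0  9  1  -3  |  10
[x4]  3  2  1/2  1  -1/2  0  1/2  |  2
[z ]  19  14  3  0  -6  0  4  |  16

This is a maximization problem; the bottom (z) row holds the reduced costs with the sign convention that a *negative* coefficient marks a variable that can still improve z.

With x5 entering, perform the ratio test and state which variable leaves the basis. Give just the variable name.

Ratios: row 1 (s1): 10/9 = 10/9; row 2 (x4): entry -1/2 ≤ 0, skip.
Minimum ratio 10/9 is in the s1 row, so s1 leaves.

s1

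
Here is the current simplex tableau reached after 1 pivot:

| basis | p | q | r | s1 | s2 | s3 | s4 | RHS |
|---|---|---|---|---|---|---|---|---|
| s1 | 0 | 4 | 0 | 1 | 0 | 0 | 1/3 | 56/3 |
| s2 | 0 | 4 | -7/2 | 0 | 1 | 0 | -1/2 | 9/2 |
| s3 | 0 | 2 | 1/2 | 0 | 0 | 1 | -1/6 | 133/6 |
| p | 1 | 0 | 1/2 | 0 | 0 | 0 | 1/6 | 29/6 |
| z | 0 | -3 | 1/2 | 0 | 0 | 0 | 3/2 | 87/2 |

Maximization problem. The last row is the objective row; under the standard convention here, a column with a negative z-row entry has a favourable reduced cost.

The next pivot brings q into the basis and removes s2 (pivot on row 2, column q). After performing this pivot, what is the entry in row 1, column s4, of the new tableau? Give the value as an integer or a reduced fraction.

5/6

Pivot element is row 2, column q: 4.
Normalize row 2: new (row 2, s4) = (-1/2)/4 = -1/8.
row 1 ← row 1 − 4·(new row 2): 1/3 − 4·(-1/8) = 5/6.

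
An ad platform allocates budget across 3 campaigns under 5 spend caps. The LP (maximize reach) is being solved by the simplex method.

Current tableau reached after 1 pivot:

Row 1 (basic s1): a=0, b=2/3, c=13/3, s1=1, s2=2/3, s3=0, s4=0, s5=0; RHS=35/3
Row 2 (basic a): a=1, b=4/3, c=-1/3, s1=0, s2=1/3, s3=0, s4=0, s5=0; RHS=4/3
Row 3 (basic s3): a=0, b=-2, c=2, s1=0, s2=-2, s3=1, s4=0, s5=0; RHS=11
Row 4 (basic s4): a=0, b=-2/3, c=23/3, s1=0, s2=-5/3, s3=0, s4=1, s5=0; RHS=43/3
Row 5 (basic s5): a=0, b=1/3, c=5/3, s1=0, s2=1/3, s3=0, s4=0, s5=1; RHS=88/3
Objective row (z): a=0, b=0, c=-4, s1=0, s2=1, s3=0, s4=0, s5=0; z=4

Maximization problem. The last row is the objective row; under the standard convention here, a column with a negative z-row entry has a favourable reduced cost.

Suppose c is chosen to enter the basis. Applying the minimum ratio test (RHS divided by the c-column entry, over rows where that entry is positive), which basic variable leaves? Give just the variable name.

Ratios: row 1 (s1): (35/3)/(13/3) = 35/13; row 2 (a): entry -1/3 ≤ 0, skip; row 3 (s3): 11/2 = 11/2; row 4 (s4): (43/3)/(23/3) = 43/23; row 5 (s5): (88/3)/(5/3) = 88/5.
Minimum ratio 43/23 is in the s4 row, so s4 leaves.

s4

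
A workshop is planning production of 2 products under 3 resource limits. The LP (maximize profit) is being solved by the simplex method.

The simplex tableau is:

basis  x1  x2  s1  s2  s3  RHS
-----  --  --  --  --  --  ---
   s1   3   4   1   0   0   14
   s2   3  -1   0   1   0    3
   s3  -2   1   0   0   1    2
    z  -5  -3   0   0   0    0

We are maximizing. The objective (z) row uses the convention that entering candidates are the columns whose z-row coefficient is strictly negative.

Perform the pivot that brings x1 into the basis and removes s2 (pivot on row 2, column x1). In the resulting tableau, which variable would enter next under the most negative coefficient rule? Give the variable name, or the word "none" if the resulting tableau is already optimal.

x2

Pivot element 3. New z-row = old z-row − (-5)·(row 2/3).
Updated z-row coefficients: x1: 0, x2: -14/3, s1: 0, s2: 5/3, s3: 0.
The most negative is -14/3 in column x2, so x2 would enter next.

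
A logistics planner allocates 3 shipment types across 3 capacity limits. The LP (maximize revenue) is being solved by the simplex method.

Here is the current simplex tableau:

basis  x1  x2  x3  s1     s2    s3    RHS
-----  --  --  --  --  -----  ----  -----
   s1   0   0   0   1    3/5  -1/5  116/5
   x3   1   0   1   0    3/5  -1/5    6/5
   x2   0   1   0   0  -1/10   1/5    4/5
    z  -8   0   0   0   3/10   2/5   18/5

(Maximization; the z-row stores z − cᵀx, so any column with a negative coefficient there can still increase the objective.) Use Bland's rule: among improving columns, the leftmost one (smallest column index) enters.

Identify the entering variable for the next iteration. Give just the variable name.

Objective-row coefficients: x1: -8, x2: 0, x3: 0, s1: 0, s2: 3/10, s3: 2/5.
Improving columns: x1. Bland's rule picks the smallest column index → x1.

x1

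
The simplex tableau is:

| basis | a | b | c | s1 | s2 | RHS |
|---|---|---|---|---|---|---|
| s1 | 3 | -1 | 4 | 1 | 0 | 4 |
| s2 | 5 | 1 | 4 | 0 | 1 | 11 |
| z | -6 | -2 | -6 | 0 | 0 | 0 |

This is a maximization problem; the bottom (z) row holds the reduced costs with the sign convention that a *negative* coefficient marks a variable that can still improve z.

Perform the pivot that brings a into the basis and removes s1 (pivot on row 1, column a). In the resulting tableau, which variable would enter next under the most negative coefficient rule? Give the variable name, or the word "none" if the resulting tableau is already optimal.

Pivot element 3. New z-row = old z-row − (-6)·(row 1/3).
Updated z-row coefficients: a: 0, b: -4, c: 2, s1: 2, s2: 0.
The most negative is -4 in column b, so b would enter next.

b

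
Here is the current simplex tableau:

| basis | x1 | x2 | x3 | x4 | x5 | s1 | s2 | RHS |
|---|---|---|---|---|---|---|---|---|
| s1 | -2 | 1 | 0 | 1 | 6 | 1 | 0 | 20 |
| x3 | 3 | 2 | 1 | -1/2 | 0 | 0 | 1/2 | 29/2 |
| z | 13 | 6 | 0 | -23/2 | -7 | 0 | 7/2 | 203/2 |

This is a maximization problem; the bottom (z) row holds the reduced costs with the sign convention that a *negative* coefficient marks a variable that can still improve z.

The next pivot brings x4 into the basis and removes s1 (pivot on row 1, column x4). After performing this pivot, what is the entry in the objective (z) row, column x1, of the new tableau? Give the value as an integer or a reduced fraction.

Pivot element is row 1, column x4: 1.
Normalize row 1: new (row 1, x1) = (-2)/1 = -2.
z-row ← z-row − (-23/2)·(new row 1): 13 − (-23/2)·(-2) = -10.

-10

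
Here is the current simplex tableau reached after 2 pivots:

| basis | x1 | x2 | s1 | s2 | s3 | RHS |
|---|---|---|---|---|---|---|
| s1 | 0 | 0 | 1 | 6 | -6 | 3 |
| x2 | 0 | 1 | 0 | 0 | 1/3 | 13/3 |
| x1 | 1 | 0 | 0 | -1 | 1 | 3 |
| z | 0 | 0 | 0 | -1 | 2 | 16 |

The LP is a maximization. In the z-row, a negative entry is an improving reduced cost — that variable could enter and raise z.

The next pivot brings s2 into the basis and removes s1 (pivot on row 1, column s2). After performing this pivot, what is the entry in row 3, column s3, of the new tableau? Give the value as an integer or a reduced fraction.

0

Pivot element is row 1, column s2: 6.
Normalize row 1: new (row 1, s3) = (-6)/6 = -1.
row 3 ← row 3 − (-1)·(new row 1): 1 − (-1)·(-1) = 0.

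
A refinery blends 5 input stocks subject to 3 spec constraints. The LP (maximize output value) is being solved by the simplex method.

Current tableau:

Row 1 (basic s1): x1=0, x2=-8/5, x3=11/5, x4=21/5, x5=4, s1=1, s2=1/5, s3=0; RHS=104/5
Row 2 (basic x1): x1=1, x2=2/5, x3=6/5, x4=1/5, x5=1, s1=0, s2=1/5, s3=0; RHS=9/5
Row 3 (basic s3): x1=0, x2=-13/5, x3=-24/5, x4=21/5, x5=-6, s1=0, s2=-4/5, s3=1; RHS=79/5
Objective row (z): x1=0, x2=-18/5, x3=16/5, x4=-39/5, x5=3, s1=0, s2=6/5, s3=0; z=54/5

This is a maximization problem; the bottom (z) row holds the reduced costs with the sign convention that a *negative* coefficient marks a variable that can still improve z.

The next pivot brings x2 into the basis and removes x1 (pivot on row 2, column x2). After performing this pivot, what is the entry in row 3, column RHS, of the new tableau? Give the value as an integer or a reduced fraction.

Pivot element is row 2, column x2: 2/5.
Normalize row 2: new (row 2, RHS) = (9/5)/(2/5) = 9/2.
row 3 ← row 3 − (-13/5)·(new row 2): 79/5 − (-13/5)·(9/2) = 55/2.

55/2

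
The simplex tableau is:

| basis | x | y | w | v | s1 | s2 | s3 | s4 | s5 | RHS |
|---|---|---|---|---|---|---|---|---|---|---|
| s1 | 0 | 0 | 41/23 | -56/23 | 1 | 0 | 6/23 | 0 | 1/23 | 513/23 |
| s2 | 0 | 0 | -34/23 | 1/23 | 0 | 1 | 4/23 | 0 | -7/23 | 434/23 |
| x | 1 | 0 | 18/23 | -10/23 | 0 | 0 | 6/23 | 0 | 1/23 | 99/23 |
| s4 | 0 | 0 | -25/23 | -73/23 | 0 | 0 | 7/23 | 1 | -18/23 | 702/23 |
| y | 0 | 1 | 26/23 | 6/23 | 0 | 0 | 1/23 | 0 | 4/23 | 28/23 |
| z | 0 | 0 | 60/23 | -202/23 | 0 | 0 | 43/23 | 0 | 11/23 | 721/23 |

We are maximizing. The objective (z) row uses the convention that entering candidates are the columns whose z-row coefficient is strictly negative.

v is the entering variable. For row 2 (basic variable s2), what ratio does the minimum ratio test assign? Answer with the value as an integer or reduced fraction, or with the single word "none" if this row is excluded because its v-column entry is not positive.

434

Ratio = RHS / (v entry) = (434/23) / (1/23) = 434.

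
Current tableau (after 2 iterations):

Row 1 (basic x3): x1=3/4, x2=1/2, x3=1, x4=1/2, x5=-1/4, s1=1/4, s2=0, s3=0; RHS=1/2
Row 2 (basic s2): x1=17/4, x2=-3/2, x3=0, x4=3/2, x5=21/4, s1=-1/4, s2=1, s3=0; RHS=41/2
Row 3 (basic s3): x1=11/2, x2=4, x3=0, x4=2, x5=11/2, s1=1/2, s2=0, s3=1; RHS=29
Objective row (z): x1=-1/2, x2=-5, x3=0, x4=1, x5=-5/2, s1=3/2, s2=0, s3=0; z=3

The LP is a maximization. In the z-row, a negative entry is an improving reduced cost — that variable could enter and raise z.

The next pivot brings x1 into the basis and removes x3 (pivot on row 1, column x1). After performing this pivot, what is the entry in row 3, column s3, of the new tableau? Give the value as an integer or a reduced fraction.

Pivot element is row 1, column x1: 3/4.
Normalize row 1: new (row 1, s3) = 0/(3/4) = 0.
row 3 ← row 3 − (11/2)·(new row 1): 1 − (11/2)·0 = 1.

1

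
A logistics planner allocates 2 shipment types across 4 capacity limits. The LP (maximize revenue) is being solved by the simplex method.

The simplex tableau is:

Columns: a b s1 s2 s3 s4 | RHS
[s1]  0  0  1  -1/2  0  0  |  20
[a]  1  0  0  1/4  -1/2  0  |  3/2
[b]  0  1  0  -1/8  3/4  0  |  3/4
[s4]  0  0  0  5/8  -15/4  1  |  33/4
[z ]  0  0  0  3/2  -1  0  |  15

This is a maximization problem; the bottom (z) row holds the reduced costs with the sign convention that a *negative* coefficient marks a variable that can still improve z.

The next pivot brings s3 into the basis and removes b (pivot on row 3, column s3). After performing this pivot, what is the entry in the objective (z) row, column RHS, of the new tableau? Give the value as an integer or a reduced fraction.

Pivot element is row 3, column s3: 3/4.
Normalize row 3: new (row 3, RHS) = (3/4)/(3/4) = 1.
z-row ← z-row − (-1)·(new row 3): 15 − (-1)·1 = 16.

16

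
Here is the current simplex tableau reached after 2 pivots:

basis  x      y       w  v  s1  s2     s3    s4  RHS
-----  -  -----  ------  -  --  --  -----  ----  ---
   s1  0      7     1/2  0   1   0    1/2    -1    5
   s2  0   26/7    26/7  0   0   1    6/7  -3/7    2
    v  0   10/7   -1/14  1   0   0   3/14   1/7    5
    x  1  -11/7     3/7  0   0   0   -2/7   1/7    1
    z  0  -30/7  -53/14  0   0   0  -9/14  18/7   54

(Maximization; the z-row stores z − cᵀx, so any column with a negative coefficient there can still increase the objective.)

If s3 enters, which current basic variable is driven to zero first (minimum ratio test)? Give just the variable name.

Ratios: row 1 (s1): 5/(1/2) = 10; row 2 (s2): 2/(6/7) = 7/3; row 3 (v): 5/(3/14) = 70/3; row 4 (x): entry -2/7 ≤ 0, skip.
Minimum ratio 7/3 is in the s2 row, so s2 leaves.

s2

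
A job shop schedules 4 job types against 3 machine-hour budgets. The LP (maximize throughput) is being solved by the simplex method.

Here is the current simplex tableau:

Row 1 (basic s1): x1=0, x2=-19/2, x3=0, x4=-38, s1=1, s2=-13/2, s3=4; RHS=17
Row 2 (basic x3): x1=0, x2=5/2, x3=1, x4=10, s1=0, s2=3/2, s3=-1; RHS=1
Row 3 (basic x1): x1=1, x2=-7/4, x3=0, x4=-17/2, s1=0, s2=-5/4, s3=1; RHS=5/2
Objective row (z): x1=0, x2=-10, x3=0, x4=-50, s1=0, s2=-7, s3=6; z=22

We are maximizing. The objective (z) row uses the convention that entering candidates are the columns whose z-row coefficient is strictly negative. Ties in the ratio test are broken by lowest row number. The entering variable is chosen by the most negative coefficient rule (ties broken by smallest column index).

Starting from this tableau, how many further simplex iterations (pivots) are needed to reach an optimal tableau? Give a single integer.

pivot: x4 in, x3 out → z = 27
No improving column remains; optimal.

1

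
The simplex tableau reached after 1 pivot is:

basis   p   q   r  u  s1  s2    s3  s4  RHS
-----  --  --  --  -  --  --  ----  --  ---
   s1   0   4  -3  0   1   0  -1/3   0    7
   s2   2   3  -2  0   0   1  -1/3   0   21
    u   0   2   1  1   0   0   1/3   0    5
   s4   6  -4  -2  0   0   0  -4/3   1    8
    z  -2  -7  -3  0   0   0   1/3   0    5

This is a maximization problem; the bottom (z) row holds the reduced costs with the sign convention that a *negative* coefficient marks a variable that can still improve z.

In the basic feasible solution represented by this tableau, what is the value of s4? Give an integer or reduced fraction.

s4 is basic (row 4); its value is the RHS of that row: 8.

8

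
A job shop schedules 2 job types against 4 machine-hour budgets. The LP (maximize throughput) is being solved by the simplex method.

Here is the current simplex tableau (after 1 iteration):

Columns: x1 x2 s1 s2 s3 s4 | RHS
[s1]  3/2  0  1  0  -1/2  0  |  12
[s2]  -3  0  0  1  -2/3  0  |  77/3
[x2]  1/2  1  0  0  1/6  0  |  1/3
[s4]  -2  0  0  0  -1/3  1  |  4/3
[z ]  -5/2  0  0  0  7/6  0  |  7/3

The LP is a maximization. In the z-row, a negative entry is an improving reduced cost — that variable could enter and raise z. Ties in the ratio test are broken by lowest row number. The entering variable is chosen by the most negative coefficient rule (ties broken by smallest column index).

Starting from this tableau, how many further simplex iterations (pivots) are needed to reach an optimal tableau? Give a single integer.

pivot: x1 in, x2 out → z = 4
No improving column remains; optimal.

1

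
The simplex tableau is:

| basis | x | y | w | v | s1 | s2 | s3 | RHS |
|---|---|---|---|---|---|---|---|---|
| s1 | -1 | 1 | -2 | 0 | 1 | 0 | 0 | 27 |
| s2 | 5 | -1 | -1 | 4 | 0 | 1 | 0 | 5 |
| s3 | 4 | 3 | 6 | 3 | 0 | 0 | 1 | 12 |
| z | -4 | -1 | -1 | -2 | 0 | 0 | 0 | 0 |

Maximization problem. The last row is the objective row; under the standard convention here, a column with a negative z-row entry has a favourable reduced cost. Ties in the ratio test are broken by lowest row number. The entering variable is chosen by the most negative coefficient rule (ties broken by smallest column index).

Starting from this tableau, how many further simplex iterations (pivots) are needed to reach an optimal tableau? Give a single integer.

2

pivot: x in, s2 out → z = 4
pivot: y in, s3 out → z = 148/19
No improving column remains; optimal.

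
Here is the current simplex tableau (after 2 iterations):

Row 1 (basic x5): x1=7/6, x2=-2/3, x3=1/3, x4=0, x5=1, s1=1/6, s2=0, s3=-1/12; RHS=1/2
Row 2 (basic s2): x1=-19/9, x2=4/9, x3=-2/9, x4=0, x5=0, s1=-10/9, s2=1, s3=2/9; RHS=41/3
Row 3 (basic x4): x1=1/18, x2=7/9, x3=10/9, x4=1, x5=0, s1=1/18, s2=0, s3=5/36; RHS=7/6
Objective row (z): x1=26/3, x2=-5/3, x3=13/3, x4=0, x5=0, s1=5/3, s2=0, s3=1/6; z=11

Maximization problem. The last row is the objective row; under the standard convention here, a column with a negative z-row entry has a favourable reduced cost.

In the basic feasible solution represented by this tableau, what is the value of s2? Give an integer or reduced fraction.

41/3

s2 is basic (row 2); its value is the RHS of that row: 41/3.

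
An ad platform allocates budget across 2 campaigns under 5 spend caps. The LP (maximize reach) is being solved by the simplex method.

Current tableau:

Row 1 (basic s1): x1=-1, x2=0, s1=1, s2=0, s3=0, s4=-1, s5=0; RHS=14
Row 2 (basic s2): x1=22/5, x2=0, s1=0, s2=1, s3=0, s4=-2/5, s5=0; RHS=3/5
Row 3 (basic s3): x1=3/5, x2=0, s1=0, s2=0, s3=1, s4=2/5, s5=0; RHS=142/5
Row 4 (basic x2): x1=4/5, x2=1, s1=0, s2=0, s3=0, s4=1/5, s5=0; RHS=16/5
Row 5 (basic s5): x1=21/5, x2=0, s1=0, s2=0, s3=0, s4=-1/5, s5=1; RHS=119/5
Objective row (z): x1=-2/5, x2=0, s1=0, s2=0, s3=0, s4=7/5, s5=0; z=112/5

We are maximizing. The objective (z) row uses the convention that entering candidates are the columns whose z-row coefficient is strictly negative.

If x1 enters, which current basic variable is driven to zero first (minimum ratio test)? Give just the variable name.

Ratios: row 1 (s1): entry -1 ≤ 0, skip; row 2 (s2): (3/5)/(22/5) = 3/22; row 3 (s3): (142/5)/(3/5) = 142/3; row 4 (x2): (16/5)/(4/5) = 4; row 5 (s5): (119/5)/(21/5) = 17/3.
Minimum ratio 3/22 is in the s2 row, so s2 leaves.

s2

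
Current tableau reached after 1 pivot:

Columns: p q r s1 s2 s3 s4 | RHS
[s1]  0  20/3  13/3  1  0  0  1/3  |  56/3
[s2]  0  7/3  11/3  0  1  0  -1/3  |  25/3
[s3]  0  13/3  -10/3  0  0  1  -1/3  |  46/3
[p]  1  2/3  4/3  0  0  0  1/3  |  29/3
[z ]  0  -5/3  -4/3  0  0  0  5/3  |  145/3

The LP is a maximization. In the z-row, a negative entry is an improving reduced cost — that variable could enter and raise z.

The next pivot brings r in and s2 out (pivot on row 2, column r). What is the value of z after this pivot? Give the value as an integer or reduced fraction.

565/11

Minimum ratio for r: (25/3)/(11/3) = 25/11.
z changes by −(z-row coeff of r)·ratio = −(-4/3)·(25/11) = 100/33.
New z = 145/3 + (100/33) = 565/11.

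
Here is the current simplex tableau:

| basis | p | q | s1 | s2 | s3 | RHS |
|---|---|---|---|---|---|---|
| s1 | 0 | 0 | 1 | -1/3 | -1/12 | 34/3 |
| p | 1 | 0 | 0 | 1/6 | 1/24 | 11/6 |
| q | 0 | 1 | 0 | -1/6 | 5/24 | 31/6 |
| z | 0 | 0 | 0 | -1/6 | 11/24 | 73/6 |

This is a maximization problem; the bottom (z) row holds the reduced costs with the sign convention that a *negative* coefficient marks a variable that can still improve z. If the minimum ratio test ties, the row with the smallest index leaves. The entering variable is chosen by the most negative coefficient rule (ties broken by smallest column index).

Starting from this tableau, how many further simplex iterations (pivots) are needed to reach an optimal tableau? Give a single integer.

pivot: s2 in, p out → z = 14
No improving column remains; optimal.

1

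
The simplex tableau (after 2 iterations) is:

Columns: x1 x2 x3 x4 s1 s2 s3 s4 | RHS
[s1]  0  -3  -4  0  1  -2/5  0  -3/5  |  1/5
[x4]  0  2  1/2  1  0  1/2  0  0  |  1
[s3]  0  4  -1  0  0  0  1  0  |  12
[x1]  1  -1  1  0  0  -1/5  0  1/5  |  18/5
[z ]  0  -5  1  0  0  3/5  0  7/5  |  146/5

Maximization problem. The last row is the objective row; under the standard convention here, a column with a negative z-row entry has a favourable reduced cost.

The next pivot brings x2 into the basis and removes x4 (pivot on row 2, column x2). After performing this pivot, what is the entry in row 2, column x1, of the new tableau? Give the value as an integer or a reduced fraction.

Pivot element is row 2, column x2: 2.
Normalize row 2: new (row 2, x1) = 0/2 = 0.
Row 2 is the pivot row, so the entry is 0.

0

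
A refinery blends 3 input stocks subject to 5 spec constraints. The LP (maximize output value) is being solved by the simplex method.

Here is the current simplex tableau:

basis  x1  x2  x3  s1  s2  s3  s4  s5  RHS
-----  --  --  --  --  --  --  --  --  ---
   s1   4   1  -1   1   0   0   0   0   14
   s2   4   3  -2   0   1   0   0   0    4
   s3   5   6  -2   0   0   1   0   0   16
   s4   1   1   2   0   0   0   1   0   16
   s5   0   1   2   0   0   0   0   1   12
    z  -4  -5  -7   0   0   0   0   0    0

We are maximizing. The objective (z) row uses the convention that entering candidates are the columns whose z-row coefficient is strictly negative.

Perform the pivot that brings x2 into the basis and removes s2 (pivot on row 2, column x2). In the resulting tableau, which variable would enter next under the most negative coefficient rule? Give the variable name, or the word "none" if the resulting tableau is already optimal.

Pivot element 3. New z-row = old z-row − (-5)·(row 2/3).
Updated z-row coefficients: x1: 8/3, x2: 0, x3: -31/3, s1: 0, s2: 5/3, s3: 0, s4: 0, s5: 0.
The most negative is -31/3 in column x3, so x3 would enter next.

x3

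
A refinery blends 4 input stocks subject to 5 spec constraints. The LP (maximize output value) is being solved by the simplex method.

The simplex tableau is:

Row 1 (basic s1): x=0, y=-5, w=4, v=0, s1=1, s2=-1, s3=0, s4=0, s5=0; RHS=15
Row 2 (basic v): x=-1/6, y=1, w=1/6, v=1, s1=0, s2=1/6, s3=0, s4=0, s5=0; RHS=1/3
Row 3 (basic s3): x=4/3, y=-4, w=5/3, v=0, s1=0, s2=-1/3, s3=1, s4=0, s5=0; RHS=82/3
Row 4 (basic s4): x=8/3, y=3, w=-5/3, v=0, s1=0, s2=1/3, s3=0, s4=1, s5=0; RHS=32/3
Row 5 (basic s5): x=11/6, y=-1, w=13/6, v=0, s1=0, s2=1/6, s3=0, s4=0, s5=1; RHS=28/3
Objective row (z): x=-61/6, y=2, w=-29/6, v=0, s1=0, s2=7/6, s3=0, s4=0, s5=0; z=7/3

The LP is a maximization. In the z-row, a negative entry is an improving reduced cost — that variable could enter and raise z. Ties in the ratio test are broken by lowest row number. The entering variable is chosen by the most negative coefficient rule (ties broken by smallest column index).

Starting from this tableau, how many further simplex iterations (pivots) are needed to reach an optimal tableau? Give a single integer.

2

pivot: x in, s4 out → z = 43
pivot: w in, s5 out → z = 2637/53
No improving column remains; optimal.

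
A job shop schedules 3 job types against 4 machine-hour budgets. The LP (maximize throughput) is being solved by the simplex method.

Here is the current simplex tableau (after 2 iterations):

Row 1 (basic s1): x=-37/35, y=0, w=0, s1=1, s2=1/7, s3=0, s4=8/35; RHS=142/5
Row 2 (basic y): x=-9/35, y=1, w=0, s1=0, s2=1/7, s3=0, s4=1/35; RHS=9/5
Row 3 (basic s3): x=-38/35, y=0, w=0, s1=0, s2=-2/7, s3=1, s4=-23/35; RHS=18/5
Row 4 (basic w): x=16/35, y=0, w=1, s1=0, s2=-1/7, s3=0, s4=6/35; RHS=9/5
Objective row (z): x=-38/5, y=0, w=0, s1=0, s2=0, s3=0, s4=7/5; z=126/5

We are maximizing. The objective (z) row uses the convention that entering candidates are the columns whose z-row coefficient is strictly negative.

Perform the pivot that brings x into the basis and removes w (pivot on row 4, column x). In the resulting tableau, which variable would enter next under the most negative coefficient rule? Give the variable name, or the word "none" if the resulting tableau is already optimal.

Pivot element 16/35. New z-row = old z-row − (-38/5)·(row 4/(16/35)).
Updated z-row coefficients: x: 0, y: 0, w: 133/8, s1: 0, s2: -19/8, s3: 0, s4: 17/4.
The most negative is -19/8 in column s2, so s2 would enter next.

s2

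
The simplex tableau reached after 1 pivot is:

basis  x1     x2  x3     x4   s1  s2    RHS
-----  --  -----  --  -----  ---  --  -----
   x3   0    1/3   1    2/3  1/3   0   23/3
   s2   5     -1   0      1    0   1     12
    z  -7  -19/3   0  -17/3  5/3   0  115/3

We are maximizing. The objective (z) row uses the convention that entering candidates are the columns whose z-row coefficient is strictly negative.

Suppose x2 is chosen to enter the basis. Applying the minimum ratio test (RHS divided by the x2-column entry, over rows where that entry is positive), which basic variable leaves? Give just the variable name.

Ratios: row 1 (x3): (23/3)/(1/3) = 23; row 2 (s2): entry -1 ≤ 0, skip.
Minimum ratio 23 is in the x3 row, so x3 leaves.

x3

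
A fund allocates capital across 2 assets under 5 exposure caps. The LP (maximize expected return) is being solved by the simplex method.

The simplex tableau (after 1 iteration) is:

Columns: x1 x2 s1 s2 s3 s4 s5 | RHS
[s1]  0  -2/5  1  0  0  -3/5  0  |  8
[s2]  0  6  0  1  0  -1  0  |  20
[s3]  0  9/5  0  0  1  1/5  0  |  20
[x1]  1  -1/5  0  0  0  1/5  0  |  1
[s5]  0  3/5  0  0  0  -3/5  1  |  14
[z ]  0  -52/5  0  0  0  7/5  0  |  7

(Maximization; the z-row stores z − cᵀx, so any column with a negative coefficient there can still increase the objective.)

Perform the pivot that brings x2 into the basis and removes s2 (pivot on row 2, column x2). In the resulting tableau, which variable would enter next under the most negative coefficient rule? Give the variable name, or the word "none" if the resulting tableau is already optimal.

Pivot element 6. New z-row = old z-row − (-52/5)·(row 2/6).
Updated z-row coefficients: x1: 0, x2: 0, s1: 0, s2: 26/15, s3: 0, s4: -1/3, s5: 0.
The most negative is -1/3 in column s4, so s4 would enter next.

s4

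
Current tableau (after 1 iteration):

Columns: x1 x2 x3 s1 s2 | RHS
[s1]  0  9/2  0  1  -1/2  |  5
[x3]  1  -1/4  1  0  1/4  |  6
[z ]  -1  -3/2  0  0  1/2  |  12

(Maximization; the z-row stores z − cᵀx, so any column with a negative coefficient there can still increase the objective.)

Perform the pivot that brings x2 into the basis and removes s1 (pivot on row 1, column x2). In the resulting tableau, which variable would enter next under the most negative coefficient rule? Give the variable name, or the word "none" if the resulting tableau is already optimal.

Pivot element 9/2. New z-row = old z-row − (-3/2)·(row 1/(9/2)).
Updated z-row coefficients: x1: -1, x2: 0, x3: 0, s1: 1/3, s2: 1/3.
The most negative is -1 in column x1, so x1 would enter next.

x1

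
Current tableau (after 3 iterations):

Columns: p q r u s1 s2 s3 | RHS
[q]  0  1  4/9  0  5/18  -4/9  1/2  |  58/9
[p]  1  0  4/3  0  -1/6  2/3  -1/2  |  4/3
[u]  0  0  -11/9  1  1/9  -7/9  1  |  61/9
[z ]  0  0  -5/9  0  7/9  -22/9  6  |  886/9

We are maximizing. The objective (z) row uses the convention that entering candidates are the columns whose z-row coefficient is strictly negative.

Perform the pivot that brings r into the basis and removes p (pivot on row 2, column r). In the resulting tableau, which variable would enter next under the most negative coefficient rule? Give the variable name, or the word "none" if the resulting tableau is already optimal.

Pivot element 4/3. New z-row = old z-row − (-5/9)·(row 2/(4/3)).
Updated z-row coefficients: p: 5/12, q: 0, r: 0, u: 0, s1: 17/24, s2: -13/6, s3: 139/24.
The most negative is -13/6 in column s2, so s2 would enter next.

s2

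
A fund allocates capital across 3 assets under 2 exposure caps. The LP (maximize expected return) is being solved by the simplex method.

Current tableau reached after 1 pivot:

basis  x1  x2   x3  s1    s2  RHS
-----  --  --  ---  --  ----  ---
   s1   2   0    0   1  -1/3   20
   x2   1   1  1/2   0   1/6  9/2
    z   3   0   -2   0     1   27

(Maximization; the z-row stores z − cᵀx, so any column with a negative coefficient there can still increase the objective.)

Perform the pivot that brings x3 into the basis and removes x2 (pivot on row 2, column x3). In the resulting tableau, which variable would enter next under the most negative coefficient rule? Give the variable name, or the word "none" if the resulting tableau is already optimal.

none

Pivot element 1/2. New z-row = old z-row − (-2)·(row 2/(1/2)).
Updated z-row coefficients: x1: 7, x2: 4, x3: 0, s1: 0, s2: 5/3.
No coefficient is strictly negative; the tableau after this pivot is optimal.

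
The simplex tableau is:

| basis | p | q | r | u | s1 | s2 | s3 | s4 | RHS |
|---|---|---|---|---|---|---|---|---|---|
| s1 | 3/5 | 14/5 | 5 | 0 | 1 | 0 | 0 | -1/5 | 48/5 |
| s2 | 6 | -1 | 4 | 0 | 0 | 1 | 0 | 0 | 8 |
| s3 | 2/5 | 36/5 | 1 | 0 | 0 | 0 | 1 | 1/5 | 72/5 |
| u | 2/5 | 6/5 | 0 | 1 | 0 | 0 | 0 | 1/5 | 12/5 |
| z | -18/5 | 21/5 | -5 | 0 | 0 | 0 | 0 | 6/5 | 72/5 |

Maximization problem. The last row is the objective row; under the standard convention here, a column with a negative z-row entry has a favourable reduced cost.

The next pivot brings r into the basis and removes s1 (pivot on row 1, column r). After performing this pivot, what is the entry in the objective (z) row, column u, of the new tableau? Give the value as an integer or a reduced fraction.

Pivot element is row 1, column r: 5.
Normalize row 1: new (row 1, u) = 0/5 = 0.
z-row ← z-row − (-5)·(new row 1): 0 − (-5)·0 = 0.

0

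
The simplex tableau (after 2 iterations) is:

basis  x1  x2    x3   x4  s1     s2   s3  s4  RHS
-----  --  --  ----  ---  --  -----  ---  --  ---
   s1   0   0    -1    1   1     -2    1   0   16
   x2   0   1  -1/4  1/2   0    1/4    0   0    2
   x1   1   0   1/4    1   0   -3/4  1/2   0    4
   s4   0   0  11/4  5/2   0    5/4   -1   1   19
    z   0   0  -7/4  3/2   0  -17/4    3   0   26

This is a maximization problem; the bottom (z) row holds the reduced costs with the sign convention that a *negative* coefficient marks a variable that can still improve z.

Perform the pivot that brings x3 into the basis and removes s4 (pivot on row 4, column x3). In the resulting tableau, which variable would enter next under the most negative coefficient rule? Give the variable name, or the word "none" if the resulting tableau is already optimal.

s2

Pivot element 11/4. New z-row = old z-row − (-7/4)·(row 4/(11/4)).
Updated z-row coefficients: x1: 0, x2: 0, x3: 0, x4: 34/11, s1: 0, s2: -38/11, s3: 26/11, s4: 7/11.
The most negative is -38/11 in column s2, so s2 would enter next.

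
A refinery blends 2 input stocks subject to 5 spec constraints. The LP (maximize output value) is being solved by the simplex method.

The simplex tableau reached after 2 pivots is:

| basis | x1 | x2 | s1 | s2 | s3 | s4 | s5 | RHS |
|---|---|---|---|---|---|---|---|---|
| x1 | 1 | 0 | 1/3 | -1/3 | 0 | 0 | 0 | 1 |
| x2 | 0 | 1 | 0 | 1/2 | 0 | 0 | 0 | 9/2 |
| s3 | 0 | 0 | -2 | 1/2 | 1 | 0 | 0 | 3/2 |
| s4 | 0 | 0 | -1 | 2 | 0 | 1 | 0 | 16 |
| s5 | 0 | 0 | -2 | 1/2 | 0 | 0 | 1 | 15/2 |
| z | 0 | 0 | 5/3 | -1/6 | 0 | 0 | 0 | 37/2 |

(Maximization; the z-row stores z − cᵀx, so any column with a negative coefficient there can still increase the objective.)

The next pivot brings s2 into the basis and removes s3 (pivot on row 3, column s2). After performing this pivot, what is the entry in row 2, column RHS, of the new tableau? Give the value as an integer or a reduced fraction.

Pivot element is row 3, column s2: 1/2.
Normalize row 3: new (row 3, RHS) = (3/2)/(1/2) = 3.
row 2 ← row 2 − (1/2)·(new row 3): 9/2 − (1/2)·3 = 3.

3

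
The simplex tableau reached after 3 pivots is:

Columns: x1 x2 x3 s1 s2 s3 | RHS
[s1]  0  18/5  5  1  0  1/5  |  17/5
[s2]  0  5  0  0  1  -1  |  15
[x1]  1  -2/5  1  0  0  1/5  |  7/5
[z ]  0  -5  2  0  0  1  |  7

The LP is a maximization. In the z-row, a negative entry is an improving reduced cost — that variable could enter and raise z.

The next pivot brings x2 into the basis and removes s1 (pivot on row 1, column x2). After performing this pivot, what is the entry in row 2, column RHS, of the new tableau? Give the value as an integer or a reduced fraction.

185/18

Pivot element is row 1, column x2: 18/5.
Normalize row 1: new (row 1, RHS) = (17/5)/(18/5) = 17/18.
row 2 ← row 2 − 5·(new row 1): 15 − 5·(17/18) = 185/18.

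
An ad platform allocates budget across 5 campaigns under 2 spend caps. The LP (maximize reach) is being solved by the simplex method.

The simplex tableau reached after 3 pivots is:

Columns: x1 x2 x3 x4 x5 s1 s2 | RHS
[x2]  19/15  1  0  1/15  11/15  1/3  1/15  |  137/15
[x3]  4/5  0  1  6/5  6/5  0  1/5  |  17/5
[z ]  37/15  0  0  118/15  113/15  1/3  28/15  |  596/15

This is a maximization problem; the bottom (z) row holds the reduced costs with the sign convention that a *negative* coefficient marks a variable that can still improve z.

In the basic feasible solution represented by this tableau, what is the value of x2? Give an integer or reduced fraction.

137/15

x2 is basic (row 1); its value is the RHS of that row: 137/15.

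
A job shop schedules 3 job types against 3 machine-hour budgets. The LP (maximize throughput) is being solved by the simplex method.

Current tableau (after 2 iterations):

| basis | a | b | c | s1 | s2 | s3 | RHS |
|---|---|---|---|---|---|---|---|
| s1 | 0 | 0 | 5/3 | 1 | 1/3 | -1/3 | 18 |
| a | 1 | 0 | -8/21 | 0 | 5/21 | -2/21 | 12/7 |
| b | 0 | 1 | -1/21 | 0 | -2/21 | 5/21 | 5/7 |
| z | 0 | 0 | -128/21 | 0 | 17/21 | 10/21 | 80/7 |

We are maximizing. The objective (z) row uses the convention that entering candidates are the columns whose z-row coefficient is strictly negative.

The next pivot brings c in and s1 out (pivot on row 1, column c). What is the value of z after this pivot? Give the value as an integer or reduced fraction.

2704/35

Minimum ratio for c: 18/(5/3) = 54/5.
z changes by −(z-row coeff of c)·ratio = −(-128/21)·(54/5) = 2304/35.
New z = 80/7 + (2304/35) = 2704/35.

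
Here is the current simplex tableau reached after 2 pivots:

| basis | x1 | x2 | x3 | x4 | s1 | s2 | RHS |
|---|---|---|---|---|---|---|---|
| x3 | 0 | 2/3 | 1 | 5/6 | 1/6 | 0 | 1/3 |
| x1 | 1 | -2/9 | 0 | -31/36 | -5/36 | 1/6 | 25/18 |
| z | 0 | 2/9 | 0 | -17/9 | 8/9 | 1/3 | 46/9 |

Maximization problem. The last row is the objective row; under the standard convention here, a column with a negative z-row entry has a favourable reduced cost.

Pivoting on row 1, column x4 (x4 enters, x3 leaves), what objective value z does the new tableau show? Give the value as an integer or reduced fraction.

Minimum ratio for x4: (1/3)/(5/6) = 2/5.
z changes by −(z-row coeff of x4)·ratio = −(-17/9)·(2/5) = 34/45.
New z = 46/9 + (34/45) = 88/15.

88/15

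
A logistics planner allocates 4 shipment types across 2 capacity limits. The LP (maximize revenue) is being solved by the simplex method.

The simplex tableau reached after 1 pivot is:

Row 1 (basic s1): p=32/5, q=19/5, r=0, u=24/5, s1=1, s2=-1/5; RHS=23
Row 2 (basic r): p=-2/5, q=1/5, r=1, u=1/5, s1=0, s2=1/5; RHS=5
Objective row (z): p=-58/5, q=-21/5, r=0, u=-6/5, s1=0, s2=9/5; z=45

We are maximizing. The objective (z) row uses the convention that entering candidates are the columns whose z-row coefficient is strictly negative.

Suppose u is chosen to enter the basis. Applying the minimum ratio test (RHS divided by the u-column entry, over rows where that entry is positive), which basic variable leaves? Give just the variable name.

Ratios: row 1 (s1): 23/(24/5) = 115/24; row 2 (r): 5/(1/5) = 25.
Minimum ratio 115/24 is in the s1 row, so s1 leaves.

s1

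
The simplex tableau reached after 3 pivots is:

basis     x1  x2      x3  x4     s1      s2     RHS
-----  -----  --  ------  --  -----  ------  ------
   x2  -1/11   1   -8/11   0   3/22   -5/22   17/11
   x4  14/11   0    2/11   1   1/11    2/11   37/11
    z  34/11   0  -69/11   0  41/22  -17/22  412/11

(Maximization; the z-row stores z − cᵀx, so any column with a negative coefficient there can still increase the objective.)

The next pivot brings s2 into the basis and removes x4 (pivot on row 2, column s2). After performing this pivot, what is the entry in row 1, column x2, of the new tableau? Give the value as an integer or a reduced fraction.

1

Pivot element is row 2, column s2: 2/11.
Normalize row 2: new (row 2, x2) = 0/(2/11) = 0.
row 1 ← row 1 − (-5/22)·(new row 2): 1 − (-5/22)·0 = 1.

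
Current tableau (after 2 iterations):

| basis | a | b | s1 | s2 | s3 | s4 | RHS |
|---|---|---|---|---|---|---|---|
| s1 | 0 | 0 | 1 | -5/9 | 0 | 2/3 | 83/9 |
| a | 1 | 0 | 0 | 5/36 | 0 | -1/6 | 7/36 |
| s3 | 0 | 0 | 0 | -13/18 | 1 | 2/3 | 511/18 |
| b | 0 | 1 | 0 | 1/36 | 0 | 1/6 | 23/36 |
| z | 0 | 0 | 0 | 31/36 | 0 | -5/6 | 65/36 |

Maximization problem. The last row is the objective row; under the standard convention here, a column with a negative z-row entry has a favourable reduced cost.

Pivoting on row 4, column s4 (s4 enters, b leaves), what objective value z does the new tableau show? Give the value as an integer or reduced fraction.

Minimum ratio for s4: (23/36)/(1/6) = 23/6.
z changes by −(z-row coeff of s4)·ratio = −(-5/6)·(23/6) = 115/36.
New z = 65/36 + (115/36) = 5.

5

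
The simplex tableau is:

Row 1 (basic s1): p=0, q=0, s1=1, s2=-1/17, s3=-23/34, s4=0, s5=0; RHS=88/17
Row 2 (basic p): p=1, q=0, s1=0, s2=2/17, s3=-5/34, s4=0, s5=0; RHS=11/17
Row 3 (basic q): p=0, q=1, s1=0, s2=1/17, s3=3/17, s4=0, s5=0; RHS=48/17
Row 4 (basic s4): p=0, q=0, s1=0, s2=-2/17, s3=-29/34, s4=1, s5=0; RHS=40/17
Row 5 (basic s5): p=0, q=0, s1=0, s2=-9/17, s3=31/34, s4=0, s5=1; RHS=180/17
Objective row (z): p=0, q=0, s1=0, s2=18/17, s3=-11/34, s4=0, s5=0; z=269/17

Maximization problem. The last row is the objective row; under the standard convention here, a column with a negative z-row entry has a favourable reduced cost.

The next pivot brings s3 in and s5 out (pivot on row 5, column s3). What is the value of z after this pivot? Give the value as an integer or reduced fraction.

Minimum ratio for s3: (180/17)/(31/34) = 360/31.
z changes by −(z-row coeff of s3)·ratio = −(-11/34)·(360/31) = 1980/527.
New z = 269/17 + (1980/527) = 607/31.

607/31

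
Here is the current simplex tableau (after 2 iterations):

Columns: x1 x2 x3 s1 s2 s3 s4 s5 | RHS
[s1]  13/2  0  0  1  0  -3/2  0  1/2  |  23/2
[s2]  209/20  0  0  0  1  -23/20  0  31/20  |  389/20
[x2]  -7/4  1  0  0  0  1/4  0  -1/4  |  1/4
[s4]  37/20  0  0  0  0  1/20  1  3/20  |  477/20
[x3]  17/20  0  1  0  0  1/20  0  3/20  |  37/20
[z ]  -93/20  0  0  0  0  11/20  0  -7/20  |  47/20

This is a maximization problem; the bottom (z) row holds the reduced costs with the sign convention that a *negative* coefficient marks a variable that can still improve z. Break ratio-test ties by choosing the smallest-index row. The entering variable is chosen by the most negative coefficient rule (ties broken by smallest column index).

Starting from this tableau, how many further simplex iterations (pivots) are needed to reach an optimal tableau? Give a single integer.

pivot: x1 in, s1 out → z = 275/26
pivot: s3 in, s2 out → z = 450/41
No improving column remains; optimal.

2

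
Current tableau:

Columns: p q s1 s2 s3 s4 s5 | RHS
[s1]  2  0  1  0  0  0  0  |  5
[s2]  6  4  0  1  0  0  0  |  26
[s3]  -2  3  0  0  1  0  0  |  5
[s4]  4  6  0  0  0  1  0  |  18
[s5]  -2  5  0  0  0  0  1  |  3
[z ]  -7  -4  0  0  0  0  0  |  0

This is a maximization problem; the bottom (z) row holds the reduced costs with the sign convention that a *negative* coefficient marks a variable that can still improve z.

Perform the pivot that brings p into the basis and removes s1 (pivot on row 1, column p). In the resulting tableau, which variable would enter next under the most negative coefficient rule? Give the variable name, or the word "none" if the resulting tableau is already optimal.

Pivot element 2. New z-row = old z-row − (-7)·(row 1/2).
Updated z-row coefficients: p: 0, q: -4, s1: 7/2, s2: 0, s3: 0, s4: 0, s5: 0.
The most negative is -4 in column q, so q would enter next.

q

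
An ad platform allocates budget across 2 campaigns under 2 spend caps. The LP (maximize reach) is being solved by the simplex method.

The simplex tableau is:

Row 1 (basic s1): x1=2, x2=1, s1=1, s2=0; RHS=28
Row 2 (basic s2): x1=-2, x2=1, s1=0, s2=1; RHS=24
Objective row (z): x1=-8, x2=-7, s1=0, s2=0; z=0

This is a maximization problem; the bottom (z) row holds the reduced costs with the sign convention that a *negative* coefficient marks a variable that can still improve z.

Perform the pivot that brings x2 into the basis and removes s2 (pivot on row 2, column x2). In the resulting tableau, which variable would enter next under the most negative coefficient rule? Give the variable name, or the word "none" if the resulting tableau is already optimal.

x1

Pivot element 1. New z-row = old z-row − (-7)·(row 2/1).
Updated z-row coefficients: x1: -22, x2: 0, s1: 0, s2: 7.
The most negative is -22 in column x1, so x1 would enter next.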